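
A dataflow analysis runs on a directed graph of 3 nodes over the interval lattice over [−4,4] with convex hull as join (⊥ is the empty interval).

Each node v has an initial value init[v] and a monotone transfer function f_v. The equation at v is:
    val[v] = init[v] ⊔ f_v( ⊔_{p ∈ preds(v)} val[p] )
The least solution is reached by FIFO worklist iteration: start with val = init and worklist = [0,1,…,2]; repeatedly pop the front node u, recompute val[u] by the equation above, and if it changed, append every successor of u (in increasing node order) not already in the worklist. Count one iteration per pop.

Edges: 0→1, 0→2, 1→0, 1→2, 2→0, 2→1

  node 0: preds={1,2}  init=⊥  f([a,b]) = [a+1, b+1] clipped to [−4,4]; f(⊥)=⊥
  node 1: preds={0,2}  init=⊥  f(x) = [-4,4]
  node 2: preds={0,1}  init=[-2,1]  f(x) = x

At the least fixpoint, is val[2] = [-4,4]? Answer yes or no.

Iteration log — 6 steps:
  step 1. node 0  ⊔preds=[-2,1]  new=[-1,2]  old=⊥  +wl: 
  step 2. node 1  ⊔preds=[-2,2]  new=[-4,4]  old=⊥  +wl: 0
  step 3. node 2  ⊔preds=[-4,4]  new=[-4,4]  old=[-2,1]  +wl: 1
  step 4. node 0  ⊔preds=[-4,4]  new=[-3,4]  old=[-1,2]  +wl: 2
  step 5. node 1  ⊔preds=[-4,4]  new=[-4,4]  stable
  step 6. node 2  ⊔preds=[-4,4]  new=[-4,4]  stable

Least fixpoint reached:
  node 0: [-3,4]
  node 1: [-4,4]
  node 2: [-4,4]

yes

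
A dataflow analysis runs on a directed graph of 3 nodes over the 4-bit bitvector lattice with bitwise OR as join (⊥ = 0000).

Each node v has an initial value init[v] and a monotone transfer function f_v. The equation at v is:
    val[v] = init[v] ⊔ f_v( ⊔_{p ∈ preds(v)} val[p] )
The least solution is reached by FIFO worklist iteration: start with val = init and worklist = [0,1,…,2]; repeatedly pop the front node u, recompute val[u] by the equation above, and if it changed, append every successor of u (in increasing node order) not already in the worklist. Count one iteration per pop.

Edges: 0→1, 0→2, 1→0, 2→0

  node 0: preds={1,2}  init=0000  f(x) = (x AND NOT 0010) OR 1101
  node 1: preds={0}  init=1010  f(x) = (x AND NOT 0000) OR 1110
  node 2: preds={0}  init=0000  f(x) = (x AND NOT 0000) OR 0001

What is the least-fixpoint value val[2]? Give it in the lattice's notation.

1101

Worklist (4 pops):
  #1 pop 0: in=1010 → 1101 (was 0000); enqueue []
  #2 pop 1: in=1101 → 1111 (was 1010); enqueue [0]
  #3 pop 2: in=1101 → 1101 (was 0000); enqueue []
  #4 pop 0: in=1111 → 1101 (no change)

Fixpoint:
  val[0] = 1101
  val[1] = 1111
  val[2] = 1101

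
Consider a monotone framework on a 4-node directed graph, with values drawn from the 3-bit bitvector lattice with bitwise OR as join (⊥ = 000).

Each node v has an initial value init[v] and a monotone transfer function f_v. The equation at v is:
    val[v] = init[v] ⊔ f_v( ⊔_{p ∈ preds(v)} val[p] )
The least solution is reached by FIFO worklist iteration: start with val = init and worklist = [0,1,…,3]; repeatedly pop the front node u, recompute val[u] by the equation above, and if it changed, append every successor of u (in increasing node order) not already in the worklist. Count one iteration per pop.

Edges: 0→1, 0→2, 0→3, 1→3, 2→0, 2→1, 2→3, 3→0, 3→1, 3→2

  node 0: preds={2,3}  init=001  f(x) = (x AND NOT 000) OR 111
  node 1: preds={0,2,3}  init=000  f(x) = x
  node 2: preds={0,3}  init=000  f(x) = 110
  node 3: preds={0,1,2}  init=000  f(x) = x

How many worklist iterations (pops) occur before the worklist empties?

Trace (7 dequeues):
  [1] u=0 | in 000 | out 111 | prev 001 | push {}
  [2] u=1 | in 111 | out 111 | prev 000 | push {}
  [3] u=2 | in 111 | out 110 | prev 000 | push {0,1}
  [4] u=3 | in 111 | out 111 | prev 000 | push {2}
  [5] u=0 | in 111 | out 111 | ==
  [6] u=1 | in 111 | out 111 | ==
  [7] u=2 | in 111 | out 110 | ==

Converged values:
  [0] 111
  [1] 111
  [2] 110
  [3] 111

7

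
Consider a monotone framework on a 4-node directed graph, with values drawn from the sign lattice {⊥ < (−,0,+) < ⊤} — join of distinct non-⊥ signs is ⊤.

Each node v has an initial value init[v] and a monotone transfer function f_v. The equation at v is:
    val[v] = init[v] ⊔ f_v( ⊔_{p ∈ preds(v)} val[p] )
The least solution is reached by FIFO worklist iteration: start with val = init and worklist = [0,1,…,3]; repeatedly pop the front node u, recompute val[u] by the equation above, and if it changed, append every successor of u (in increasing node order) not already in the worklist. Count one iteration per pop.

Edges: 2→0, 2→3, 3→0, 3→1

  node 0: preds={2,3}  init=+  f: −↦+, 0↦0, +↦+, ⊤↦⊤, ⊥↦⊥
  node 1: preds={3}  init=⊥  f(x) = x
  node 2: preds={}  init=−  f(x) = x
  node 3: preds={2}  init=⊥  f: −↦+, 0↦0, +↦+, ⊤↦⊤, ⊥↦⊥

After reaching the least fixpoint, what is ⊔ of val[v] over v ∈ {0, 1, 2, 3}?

Worklist (6 pops):
  #1 pop 0: in=− → + (no change)
  #2 pop 1: in=⊥ → ⊥ (no change)
  #3 pop 2: in=⊥ → − (no change)
  #4 pop 3: in=− → + (was ⊥); enqueue [0,1]
  #5 pop 0: in=⊤ → ⊤ (was +); enqueue []
  #6 pop 1: in=+ → + (was ⊥); enqueue []

Fixpoint:
  val[0] = ⊤
  val[1] = +
  val[2] = −
  val[3] = +

⊤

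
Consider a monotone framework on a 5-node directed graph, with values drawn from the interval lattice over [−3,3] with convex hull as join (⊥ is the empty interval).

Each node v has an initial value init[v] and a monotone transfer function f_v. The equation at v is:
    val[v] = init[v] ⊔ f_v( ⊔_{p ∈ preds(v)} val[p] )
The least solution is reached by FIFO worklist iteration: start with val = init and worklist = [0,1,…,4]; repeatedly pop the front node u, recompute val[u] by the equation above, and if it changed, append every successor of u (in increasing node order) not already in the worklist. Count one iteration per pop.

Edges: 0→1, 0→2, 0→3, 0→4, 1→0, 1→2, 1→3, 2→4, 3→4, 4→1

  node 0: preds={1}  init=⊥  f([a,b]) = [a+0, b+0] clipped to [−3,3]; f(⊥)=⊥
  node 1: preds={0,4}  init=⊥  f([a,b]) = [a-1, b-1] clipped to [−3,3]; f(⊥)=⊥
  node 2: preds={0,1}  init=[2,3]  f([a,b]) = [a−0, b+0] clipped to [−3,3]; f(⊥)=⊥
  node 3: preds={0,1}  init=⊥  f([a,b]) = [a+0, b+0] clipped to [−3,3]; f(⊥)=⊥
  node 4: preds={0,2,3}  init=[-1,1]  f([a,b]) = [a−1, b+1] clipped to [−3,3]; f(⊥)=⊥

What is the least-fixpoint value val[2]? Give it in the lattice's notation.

Trace (15 dequeues):
  [1] u=0 | in ⊥ | out ⊥ | ==
  [2] u=1 | in [-1,1] | out [-2,0] | prev ⊥ | push {0}
  [3] u=2 | in [-2,0] | out [-2,3] | prev [2,3] | push {}
  [4] u=3 | in [-2,0] | out [-2,0] | prev ⊥ | push {}
  [5] u=4 | in [-2,3] | out [-3,3] | prev [-1,1] | push {1}
  [6] u=0 | in [-2,0] | out [-2,0] | prev ⊥ | push {2,3,4}
  [7] u=1 | in [-3,3] | out [-3,2] | prev [-2,0] | push {0}
  [8] u=2 | in [-3,2] | out [-3,3] | prev [-2,3] | push {}
  [9] u=3 | in [-3,2] | out [-3,2] | prev [-2,0] | push {}
  [10] u=4 | in [-3,3] | out [-3,3] | ==
  [11] u=0 | in [-3,2] | out [-3,2] | prev [-2,0] | push {1,2,3,4}
  [12] u=1 | in [-3,3] | out [-3,2] | ==
  [13] u=2 | in [-3,2] | out [-3,3] | ==
  [14] u=3 | in [-3,2] | out [-3,2] | ==
  [15] u=4 | in [-3,3] | out [-3,3] | ==

Converged values:
  [0] [-3,2]
  [1] [-3,2]
  [2] [-3,3]
  [3] [-3,2]
  [4] [-3,3]

[-3,3]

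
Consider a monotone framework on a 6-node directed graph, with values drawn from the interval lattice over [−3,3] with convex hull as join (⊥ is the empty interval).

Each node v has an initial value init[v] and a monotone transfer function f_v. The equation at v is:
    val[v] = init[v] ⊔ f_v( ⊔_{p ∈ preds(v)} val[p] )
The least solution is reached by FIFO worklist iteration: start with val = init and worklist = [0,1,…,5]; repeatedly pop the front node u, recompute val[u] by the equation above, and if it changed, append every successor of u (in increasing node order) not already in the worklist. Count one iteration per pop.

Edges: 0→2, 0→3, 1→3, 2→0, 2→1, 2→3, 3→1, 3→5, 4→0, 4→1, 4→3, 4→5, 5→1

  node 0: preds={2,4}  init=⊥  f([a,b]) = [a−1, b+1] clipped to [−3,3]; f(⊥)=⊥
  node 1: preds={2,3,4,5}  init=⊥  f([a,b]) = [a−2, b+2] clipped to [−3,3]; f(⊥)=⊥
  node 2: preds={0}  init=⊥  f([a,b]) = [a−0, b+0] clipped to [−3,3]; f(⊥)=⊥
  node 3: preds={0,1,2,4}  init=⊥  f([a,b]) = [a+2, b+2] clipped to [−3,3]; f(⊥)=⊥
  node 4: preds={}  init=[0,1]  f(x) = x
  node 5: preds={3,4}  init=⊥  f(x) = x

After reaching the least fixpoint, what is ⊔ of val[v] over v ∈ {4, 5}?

[-1,3]

Worklist (17 pops):
  #1 pop 0: in=[0,1] → [-1,2] (was ⊥); enqueue []
  #2 pop 1: in=[0,1] → [-2,3] (was ⊥); enqueue []
  #3 pop 2: in=[-1,2] → [-1,2] (was ⊥); enqueue [0,1]
  #4 pop 3: in=[-2,3] → [0,3] (was ⊥); enqueue []
  #5 pop 4: in=⊥ → [0,1] (no change)
  #6 pop 5: in=[0,3] → [0,3] (was ⊥); enqueue []
  #7 pop 0: in=[-1,2] → [-2,3] (was [-1,2]); enqueue [2,3]
  #8 pop 1: in=[-1,3] → [-3,3] (was [-2,3]); enqueue []
  #9 pop 2: in=[-2,3] → [-2,3] (was [-1,2]); enqueue [0,1]
  #10 pop 3: in=[-3,3] → [-1,3] (was [0,3]); enqueue [5]
  #11 pop 0: in=[-2,3] → [-3,3] (was [-2,3]); enqueue [2,3]
  #12 pop 1: in=[-2,3] → [-3,3] (no change)
  #13 pop 5: in=[-1,3] → [-1,3] (was [0,3]); enqueue [1]
  #14 pop 2: in=[-3,3] → [-3,3] (was [-2,3]); enqueue [0]
  #15 pop 3: in=[-3,3] → [-1,3] (no change)
  #16 pop 1: in=[-3,3] → [-3,3] (no change)
  #17 pop 0: in=[-3,3] → [-3,3] (no change)

Fixpoint:
  val[0] = [-3,3]
  val[1] = [-3,3]
  val[2] = [-3,3]
  val[3] = [-1,3]
  val[4] = [0,1]
  val[5] = [-1,3]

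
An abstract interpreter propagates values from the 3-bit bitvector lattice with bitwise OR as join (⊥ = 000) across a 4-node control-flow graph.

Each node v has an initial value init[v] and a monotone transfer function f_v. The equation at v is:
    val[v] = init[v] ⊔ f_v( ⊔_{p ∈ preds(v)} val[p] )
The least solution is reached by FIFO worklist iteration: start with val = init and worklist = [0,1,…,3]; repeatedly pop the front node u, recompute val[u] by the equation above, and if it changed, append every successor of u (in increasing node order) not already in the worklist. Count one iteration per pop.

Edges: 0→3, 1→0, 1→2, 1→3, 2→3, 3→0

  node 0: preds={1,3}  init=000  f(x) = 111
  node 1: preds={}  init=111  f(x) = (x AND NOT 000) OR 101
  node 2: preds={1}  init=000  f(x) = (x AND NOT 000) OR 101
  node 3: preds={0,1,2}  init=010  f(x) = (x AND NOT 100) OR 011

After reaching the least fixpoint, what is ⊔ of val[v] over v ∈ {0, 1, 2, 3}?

111

Iteration log — 5 steps:
  step 1. node 0  ⊔preds=111  new=111  old=000  +wl: 
  step 2. node 1  ⊔preds=000  new=111  stable
  step 3. node 2  ⊔preds=111  new=111  old=000  +wl: 
  step 4. node 3  ⊔preds=111  new=011  old=010  +wl: 0
  step 5. node 0  ⊔preds=111  new=111  stable

Least fixpoint reached:
  node 0: 111
  node 1: 111
  node 2: 111
  node 3: 011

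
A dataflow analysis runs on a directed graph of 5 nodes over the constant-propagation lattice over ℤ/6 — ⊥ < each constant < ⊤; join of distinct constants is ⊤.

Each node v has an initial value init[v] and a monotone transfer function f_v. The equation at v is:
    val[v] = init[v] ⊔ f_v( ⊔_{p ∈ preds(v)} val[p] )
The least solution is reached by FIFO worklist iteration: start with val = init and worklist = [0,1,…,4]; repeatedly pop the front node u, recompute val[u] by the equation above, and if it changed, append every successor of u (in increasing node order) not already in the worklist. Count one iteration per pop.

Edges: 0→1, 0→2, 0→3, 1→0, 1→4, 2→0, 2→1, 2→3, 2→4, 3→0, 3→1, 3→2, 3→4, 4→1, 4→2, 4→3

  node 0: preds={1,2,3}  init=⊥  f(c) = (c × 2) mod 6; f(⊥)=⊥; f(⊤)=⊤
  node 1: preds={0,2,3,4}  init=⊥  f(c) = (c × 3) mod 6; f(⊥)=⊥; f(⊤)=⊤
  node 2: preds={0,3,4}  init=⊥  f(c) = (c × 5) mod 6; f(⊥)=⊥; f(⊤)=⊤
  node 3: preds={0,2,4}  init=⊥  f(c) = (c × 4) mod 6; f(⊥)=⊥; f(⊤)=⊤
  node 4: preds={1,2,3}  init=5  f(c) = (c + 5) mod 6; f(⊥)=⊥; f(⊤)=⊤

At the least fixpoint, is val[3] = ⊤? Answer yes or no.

yes

Worklist (12 pops):
  #1 pop 0: in=⊥ → ⊥ (no change)
  #2 pop 1: in=5 → 3 (was ⊥); enqueue [0]
  #3 pop 2: in=5 → 1 (was ⊥); enqueue [1]
  #4 pop 3: in=⊤ → ⊤ (was ⊥); enqueue [2]
  #5 pop 4: in=⊤ → ⊤ (was 5); enqueue [3]
  #6 pop 0: in=⊤ → ⊤ (was ⊥); enqueue []
  #7 pop 1: in=⊤ → ⊤ (was 3); enqueue [0,4]
  #8 pop 2: in=⊤ → ⊤ (was 1); enqueue [1]
  #9 pop 3: in=⊤ → ⊤ (no change)
  #10 pop 0: in=⊤ → ⊤ (no change)
  #11 pop 4: in=⊤ → ⊤ (no change)
  #12 pop 1: in=⊤ → ⊤ (no change)

Fixpoint:
  val[0] = ⊤
  val[1] = ⊤
  val[2] = ⊤
  val[3] = ⊤
  val[4] = ⊤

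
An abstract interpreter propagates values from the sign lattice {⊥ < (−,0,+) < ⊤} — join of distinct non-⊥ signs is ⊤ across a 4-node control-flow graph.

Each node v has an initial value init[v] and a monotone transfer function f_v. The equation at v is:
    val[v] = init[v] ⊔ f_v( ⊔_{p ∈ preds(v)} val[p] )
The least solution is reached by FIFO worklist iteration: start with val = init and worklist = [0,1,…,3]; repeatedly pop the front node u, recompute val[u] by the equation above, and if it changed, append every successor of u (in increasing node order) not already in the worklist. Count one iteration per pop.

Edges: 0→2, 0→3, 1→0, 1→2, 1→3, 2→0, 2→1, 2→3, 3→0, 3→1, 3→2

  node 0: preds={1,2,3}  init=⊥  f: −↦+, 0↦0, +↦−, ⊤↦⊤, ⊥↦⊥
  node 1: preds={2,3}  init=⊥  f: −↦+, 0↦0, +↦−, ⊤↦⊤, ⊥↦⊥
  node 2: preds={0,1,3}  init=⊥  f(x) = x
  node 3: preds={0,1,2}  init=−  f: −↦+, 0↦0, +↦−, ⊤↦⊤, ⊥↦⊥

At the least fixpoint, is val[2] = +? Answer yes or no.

Trace (9 dequeues):
  [1] u=0 | in − | out + | prev ⊥ | push {}
  [2] u=1 | in − | out + | prev ⊥ | push {0}
  [3] u=2 | in ⊤ | out ⊤ | prev ⊥ | push {1}
  [4] u=3 | in ⊤ | out ⊤ | prev − | push {2}
  [5] u=0 | in ⊤ | out ⊤ | prev + | push {3}
  [6] u=1 | in ⊤ | out ⊤ | prev + | push {0}
  [7] u=2 | in ⊤ | out ⊤ | ==
  [8] u=3 | in ⊤ | out ⊤ | ==
  [9] u=0 | in ⊤ | out ⊤ | ==

Converged values:
  [0] ⊤
  [1] ⊤
  [2] ⊤
  [3] ⊤

no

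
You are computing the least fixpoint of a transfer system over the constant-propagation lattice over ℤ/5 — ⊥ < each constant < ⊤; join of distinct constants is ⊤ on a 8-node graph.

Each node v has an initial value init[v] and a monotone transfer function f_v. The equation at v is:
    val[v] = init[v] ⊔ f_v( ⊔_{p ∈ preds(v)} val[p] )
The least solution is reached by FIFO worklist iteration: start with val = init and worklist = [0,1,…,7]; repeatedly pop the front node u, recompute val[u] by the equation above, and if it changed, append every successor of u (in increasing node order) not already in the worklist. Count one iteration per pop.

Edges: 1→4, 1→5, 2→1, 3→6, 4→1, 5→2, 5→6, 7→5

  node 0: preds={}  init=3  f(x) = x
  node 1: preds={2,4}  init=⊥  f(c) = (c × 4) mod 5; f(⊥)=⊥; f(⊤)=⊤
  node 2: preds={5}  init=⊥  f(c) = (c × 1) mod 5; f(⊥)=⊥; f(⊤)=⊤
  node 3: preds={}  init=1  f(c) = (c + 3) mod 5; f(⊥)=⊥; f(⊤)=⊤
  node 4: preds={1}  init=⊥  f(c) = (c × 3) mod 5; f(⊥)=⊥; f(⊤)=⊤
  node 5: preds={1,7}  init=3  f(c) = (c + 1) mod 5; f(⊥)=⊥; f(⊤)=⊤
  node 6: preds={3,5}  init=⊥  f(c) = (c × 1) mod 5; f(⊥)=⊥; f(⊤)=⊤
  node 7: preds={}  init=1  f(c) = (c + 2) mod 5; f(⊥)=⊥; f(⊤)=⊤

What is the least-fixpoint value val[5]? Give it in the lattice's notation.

⊤

Trace (16 dequeues):
  [1] u=0 | in ⊥ | out 3 | ==
  [2] u=1 | in ⊥ | out ⊥ | ==
  [3] u=2 | in 3 | out 3 | prev ⊥ | push {1}
  [4] u=3 | in ⊥ | out 1 | ==
  [5] u=4 | in ⊥ | out ⊥ | ==
  [6] u=5 | in 1 | out ⊤ | prev 3 | push {2}
  [7] u=6 | in ⊤ | out ⊤ | prev ⊥ | push {}
  [8] u=7 | in ⊥ | out 1 | ==
  [9] u=1 | in 3 | out 2 | prev ⊥ | push {4,5}
  [10] u=2 | in ⊤ | out ⊤ | prev 3 | push {1}
  [11] u=4 | in 2 | out 1 | prev ⊥ | push {}
  [12] u=5 | in ⊤ | out ⊤ | ==
  [13] u=1 | in ⊤ | out ⊤ | prev 2 | push {4,5}
  [14] u=4 | in ⊤ | out ⊤ | prev 1 | push {1}
  [15] u=5 | in ⊤ | out ⊤ | ==
  [16] u=1 | in ⊤ | out ⊤ | ==

Converged values:
  [0] 3
  [1] ⊤
  [2] ⊤
  [3] 1
  [4] ⊤
  [5] ⊤
  [6] ⊤
  [7] 1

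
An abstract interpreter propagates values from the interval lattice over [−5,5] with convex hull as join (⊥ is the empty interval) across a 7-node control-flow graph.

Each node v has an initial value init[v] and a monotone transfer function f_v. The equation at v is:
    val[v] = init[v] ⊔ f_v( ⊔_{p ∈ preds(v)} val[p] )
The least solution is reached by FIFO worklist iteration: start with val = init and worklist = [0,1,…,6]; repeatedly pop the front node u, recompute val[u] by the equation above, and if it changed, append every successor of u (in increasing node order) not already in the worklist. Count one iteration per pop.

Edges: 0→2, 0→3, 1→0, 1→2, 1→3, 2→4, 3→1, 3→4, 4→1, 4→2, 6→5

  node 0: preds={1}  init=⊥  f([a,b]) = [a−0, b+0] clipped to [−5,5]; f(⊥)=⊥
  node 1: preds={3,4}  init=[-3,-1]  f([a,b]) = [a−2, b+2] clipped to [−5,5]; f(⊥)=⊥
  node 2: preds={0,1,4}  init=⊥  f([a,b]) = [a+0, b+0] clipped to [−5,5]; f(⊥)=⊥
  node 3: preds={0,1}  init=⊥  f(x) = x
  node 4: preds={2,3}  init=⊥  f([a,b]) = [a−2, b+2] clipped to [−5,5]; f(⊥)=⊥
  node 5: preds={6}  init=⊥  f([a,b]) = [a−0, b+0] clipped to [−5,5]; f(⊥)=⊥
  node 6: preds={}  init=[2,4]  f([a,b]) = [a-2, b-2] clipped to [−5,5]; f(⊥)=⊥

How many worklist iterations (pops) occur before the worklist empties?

Iteration log — 20 steps:
  step 1. node 0  ⊔preds=[-3,-1]  new=[-3,-1]  old=⊥  +wl: 
  step 2. node 1  ⊔preds=⊥  new=[-3,-1]  stable
  step 3. node 2  ⊔preds=[-3,-1]  new=[-3,-1]  old=⊥  +wl: 
  step 4. node 3  ⊔preds=[-3,-1]  new=[-3,-1]  old=⊥  +wl: 1
  step 5. node 4  ⊔preds=[-3,-1]  new=[-5,1]  old=⊥  +wl: 2
  step 6. node 5  ⊔preds=[2,4]  new=[2,4]  old=⊥  +wl: 
  step 7. node 6  ⊔preds=⊥  new=[2,4]  stable
  step 8. node 1  ⊔preds=[-5,1]  new=[-5,3]  old=[-3,-1]  +wl: 0,3
  step 9. node 2  ⊔preds=[-5,3]  new=[-5,3]  old=[-3,-1]  +wl: 4
  step 10. node 0  ⊔preds=[-5,3]  new=[-5,3]  old=[-3,-1]  +wl: 2
  step 11. node 3  ⊔preds=[-5,3]  new=[-5,3]  old=[-3,-1]  +wl: 1
  step 12. node 4  ⊔preds=[-5,3]  new=[-5,5]  old=[-5,1]  +wl: 
  step 13. node 2  ⊔preds=[-5,5]  new=[-5,5]  old=[-5,3]  +wl: 4
  step 14. node 1  ⊔preds=[-5,5]  new=[-5,5]  old=[-5,3]  +wl: 0,2,3
  step 15. node 4  ⊔preds=[-5,5]  new=[-5,5]  stable
  step 16. node 0  ⊔preds=[-5,5]  new=[-5,5]  old=[-5,3]  +wl: 
  step 17. node 2  ⊔preds=[-5,5]  new=[-5,5]  stable
  step 18. node 3  ⊔preds=[-5,5]  new=[-5,5]  old=[-5,3]  +wl: 1,4
  step 19. node 1  ⊔preds=[-5,5]  new=[-5,5]  stable
  step 20. node 4  ⊔preds=[-5,5]  new=[-5,5]  stable

Least fixpoint reached:
  node 0: [-5,5]
  node 1: [-5,5]
  node 2: [-5,5]
  node 3: [-5,5]
  node 4: [-5,5]
  node 5: [2,4]
  node 6: [2,4]

20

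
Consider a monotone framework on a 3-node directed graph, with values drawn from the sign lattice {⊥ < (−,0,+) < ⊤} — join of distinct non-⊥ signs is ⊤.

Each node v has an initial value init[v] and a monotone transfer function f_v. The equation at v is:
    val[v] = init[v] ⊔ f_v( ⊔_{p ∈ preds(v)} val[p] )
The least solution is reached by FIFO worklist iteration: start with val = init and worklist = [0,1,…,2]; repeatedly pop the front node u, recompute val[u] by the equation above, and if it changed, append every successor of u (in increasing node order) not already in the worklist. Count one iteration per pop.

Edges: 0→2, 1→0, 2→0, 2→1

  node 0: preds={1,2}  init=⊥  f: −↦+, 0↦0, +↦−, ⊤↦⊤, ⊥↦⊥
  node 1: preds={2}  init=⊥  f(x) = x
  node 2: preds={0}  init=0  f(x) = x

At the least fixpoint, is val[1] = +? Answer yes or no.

no

Worklist (4 pops):
  #1 pop 0: in=0 → 0 (was ⊥); enqueue []
  #2 pop 1: in=0 → 0 (was ⊥); enqueue [0]
  #3 pop 2: in=0 → 0 (no change)
  #4 pop 0: in=0 → 0 (no change)

Fixpoint:
  val[0] = 0
  val[1] = 0
  val[2] = 0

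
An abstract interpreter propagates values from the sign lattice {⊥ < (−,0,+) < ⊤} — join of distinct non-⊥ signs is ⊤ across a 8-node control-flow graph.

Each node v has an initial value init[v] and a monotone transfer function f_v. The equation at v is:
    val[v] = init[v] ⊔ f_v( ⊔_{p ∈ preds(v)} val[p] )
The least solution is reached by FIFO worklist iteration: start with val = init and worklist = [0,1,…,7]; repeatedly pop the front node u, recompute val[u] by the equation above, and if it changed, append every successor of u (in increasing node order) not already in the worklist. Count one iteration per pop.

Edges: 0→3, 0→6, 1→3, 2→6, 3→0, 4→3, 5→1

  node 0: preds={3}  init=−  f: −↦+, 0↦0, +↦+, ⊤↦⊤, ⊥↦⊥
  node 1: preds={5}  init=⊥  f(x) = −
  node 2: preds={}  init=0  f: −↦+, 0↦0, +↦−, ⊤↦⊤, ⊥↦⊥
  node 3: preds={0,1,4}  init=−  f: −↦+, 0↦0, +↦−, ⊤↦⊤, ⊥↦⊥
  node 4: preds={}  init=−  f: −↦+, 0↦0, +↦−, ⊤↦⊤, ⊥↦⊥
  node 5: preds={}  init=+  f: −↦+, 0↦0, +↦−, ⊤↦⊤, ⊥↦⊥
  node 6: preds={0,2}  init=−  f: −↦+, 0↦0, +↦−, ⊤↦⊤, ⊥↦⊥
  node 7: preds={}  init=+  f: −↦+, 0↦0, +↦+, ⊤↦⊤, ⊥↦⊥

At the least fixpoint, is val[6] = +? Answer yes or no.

no

Iteration log — 9 steps:
  step 1. node 0  ⊔preds=−  new=⊤  old=−  +wl: 
  step 2. node 1  ⊔preds=+  new=−  old=⊥  +wl: 
  step 3. node 2  ⊔preds=⊥  new=0  stable
  step 4. node 3  ⊔preds=⊤  new=⊤  old=−  +wl: 0
  step 5. node 4  ⊔preds=⊥  new=−  stable
  step 6. node 5  ⊔preds=⊥  new=+  stable
  step 7. node 6  ⊔preds=⊤  new=⊤  old=−  +wl: 
  step 8. node 7  ⊔preds=⊥  new=+  stable
  step 9. node 0  ⊔preds=⊤  new=⊤  stable

Least fixpoint reached:
  node 0: ⊤
  node 1: −
  node 2: 0
  node 3: ⊤
  node 4: −
  node 5: +
  node 6: ⊤
  node 7: +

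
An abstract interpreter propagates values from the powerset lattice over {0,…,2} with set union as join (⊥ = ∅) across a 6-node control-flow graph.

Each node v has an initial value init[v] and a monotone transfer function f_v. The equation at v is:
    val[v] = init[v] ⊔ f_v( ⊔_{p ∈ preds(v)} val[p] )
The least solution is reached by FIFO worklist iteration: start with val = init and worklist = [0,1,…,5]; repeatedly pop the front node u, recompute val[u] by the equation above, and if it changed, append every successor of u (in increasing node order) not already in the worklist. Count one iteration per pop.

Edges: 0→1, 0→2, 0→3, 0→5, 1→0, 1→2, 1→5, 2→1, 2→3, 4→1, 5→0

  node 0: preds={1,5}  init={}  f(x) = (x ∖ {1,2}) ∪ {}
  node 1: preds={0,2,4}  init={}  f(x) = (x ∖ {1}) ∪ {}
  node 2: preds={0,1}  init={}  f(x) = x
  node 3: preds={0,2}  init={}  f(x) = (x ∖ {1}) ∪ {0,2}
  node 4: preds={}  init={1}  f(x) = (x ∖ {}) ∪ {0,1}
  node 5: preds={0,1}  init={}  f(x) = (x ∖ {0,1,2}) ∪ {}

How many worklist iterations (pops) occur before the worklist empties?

12

Trace (12 dequeues):
  [1] u=0 | in {} | out {} | ==
  [2] u=1 | in {1} | out {} | ==
  [3] u=2 | in {} | out {} | ==
  [4] u=3 | in {} | out {0,2} | prev {} | push {}
  [5] u=4 | in {} | out {0,1} | prev {1} | push {1}
  [6] u=5 | in {} | out {} | ==
  [7] u=1 | in {0,1} | out {0} | prev {} | push {0,2,5}
  [8] u=0 | in {0} | out {0} | prev {} | push {1,3}
  [9] u=2 | in {0} | out {0} | prev {} | push {}
  [10] u=5 | in {0} | out {} | ==
  [11] u=1 | in {0,1} | out {0} | ==
  [12] u=3 | in {0} | out {0,2} | ==

Converged values:
  [0] {0}
  [1] {0}
  [2] {0}
  [3] {0,2}
  [4] {0,1}
  [5] {}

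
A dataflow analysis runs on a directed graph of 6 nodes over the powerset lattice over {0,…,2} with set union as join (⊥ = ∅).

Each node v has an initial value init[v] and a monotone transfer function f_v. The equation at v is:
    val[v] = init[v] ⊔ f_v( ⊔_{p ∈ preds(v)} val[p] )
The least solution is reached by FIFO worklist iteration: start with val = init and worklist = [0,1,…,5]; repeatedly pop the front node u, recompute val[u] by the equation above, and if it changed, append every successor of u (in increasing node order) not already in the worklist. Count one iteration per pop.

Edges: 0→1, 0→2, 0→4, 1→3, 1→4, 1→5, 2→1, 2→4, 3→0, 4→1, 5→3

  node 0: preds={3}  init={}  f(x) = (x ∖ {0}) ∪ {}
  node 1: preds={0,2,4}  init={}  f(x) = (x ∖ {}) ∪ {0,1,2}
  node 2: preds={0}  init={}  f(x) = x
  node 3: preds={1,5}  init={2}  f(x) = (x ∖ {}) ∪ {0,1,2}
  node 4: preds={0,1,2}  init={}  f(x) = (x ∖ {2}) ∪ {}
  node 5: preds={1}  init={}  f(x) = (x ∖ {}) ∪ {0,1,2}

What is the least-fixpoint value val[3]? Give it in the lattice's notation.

Worklist (13 pops):
  #1 pop 0: in={2} → {2} (was {}); enqueue []
  #2 pop 1: in={2} → {0,1,2} (was {}); enqueue []
  #3 pop 2: in={2} → {2} (was {}); enqueue [1]
  #4 pop 3: in={0,1,2} → {0,1,2} (was {2}); enqueue [0]
  #5 pop 4: in={0,1,2} → {0,1} (was {}); enqueue []
  #6 pop 5: in={0,1,2} → {0,1,2} (was {}); enqueue [3]
  #7 pop 1: in={0,1,2} → {0,1,2} (no change)
  #8 pop 0: in={0,1,2} → {1,2} (was {2}); enqueue [1,2,4]
  #9 pop 3: in={0,1,2} → {0,1,2} (no change)
  #10 pop 1: in={0,1,2} → {0,1,2} (no change)
  #11 pop 2: in={1,2} → {1,2} (was {2}); enqueue [1]
  #12 pop 4: in={0,1,2} → {0,1} (no change)
  #13 pop 1: in={0,1,2} → {0,1,2} (no change)

Fixpoint:
  val[0] = {1,2}
  val[1] = {0,1,2}
  val[2] = {1,2}
  val[3] = {0,1,2}
  val[4] = {0,1}
  val[5] = {0,1,2}

{0,1,2}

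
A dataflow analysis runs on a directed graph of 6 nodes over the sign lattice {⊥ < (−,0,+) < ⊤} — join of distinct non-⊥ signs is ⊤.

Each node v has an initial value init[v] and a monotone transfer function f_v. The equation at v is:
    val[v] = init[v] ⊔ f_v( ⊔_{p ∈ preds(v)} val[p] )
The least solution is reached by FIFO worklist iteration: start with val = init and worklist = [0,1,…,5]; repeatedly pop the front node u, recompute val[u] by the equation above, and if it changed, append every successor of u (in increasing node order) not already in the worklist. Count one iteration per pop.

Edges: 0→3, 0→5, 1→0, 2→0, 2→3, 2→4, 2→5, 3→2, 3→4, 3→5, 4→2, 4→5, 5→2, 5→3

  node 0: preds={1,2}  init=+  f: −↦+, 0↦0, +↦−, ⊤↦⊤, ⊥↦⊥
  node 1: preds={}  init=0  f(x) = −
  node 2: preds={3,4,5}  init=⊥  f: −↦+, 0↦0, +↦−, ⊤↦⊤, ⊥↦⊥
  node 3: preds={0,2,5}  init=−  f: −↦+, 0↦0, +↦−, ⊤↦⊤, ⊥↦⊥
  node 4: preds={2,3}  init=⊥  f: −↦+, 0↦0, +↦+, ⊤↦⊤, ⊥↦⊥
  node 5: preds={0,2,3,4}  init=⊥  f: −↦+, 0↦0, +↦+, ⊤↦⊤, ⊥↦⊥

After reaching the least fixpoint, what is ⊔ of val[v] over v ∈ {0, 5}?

Iteration log — 12 steps:
  step 1. node 0  ⊔preds=0  new=⊤  old=+  +wl: 
  step 2. node 1  ⊔preds=⊥  new=⊤  old=0  +wl: 0
  step 3. node 2  ⊔preds=−  new=+  old=⊥  +wl: 
  step 4. node 3  ⊔preds=⊤  new=⊤  old=−  +wl: 2
  step 5. node 4  ⊔preds=⊤  new=⊤  old=⊥  +wl: 
  step 6. node 5  ⊔preds=⊤  new=⊤  old=⊥  +wl: 3
  step 7. node 0  ⊔preds=⊤  new=⊤  stable
  step 8. node 2  ⊔preds=⊤  new=⊤  old=+  +wl: 0,4,5
  step 9. node 3  ⊔preds=⊤  new=⊤  stable
  step 10. node 0  ⊔preds=⊤  new=⊤  stable
  step 11. node 4  ⊔preds=⊤  new=⊤  stable
  step 12. node 5  ⊔preds=⊤  new=⊤  stable

Least fixpoint reached:
  node 0: ⊤
  node 1: ⊤
  node 2: ⊤
  node 3: ⊤
  node 4: ⊤
  node 5: ⊤

⊤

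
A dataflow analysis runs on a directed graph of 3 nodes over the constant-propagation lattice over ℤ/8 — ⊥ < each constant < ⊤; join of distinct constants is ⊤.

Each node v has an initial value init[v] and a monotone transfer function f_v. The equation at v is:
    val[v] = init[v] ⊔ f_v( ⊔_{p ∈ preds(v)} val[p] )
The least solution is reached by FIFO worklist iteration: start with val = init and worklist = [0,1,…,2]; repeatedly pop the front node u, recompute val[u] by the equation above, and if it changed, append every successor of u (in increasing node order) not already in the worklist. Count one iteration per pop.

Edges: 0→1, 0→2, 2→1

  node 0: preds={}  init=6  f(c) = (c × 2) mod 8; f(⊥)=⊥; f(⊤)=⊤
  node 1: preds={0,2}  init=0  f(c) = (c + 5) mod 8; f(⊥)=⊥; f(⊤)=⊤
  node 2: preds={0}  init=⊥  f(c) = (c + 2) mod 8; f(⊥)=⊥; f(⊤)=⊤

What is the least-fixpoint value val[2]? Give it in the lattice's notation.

Trace (4 dequeues):
  [1] u=0 | in ⊥ | out 6 | ==
  [2] u=1 | in 6 | out ⊤ | prev 0 | push {}
  [3] u=2 | in 6 | out 0 | prev ⊥ | push {1}
  [4] u=1 | in ⊤ | out ⊤ | ==

Converged values:
  [0] 6
  [1] ⊤
  [2] 0

0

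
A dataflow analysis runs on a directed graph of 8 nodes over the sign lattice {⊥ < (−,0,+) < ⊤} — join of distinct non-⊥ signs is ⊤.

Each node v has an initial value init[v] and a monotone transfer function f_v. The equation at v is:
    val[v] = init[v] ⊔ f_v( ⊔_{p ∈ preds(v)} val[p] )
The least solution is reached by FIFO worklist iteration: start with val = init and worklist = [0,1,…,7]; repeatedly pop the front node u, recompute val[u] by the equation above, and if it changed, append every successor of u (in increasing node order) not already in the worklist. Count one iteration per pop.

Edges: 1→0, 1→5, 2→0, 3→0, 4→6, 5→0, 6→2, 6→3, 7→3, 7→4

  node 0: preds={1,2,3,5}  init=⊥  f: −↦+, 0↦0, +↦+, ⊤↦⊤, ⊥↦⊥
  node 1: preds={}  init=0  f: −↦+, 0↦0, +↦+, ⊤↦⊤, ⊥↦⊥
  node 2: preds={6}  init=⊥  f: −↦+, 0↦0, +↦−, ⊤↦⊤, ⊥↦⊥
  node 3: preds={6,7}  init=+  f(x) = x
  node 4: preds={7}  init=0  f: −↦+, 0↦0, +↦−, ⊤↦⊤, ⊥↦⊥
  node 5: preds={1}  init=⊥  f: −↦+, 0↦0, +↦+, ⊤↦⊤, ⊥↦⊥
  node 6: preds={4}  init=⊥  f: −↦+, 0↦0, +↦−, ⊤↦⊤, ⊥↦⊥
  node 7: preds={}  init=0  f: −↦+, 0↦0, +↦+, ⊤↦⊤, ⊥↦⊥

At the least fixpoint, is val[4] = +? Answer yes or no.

Worklist (12 pops):
  #1 pop 0: in=⊤ → ⊤ (was ⊥); enqueue []
  #2 pop 1: in=⊥ → 0 (no change)
  #3 pop 2: in=⊥ → ⊥ (no change)
  #4 pop 3: in=0 → ⊤ (was +); enqueue [0]
  #5 pop 4: in=0 → 0 (no change)
  #6 pop 5: in=0 → 0 (was ⊥); enqueue []
  #7 pop 6: in=0 → 0 (was ⊥); enqueue [2,3]
  #8 pop 7: in=⊥ → 0 (no change)
  #9 pop 0: in=⊤ → ⊤ (no change)
  #10 pop 2: in=0 → 0 (was ⊥); enqueue [0]
  #11 pop 3: in=0 → ⊤ (no change)
  #12 pop 0: in=⊤ → ⊤ (no change)

Fixpoint:
  val[0] = ⊤
  val[1] = 0
  val[2] = 0
  val[3] = ⊤
  val[4] = 0
  val[5] = 0
  val[6] = 0
  val[7] = 0

no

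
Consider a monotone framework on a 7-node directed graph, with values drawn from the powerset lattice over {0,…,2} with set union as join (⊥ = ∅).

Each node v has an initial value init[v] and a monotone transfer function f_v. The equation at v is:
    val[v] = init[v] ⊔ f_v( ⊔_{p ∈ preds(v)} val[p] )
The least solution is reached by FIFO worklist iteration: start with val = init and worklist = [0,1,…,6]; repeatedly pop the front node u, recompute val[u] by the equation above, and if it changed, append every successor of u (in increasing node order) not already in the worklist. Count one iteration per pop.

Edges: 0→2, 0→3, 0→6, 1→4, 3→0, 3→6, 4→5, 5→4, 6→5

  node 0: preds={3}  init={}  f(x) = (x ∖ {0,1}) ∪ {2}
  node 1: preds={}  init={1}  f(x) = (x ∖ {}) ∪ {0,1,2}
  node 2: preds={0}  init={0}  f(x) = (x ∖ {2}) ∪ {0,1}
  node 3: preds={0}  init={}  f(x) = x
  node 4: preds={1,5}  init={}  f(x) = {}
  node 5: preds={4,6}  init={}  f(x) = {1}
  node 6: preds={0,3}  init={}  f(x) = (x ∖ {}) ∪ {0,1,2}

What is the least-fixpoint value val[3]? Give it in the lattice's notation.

Iteration log — 10 steps:
  step 1. node 0  ⊔preds={}  new={2}  old={}  +wl: 
  step 2. node 1  ⊔preds={}  new={0,1,2}  old={1}  +wl: 
  step 3. node 2  ⊔preds={2}  new={0,1}  old={0}  +wl: 
  step 4. node 3  ⊔preds={2}  new={2}  old={}  +wl: 0
  step 5. node 4  ⊔preds={0,1,2}  new={}  stable
  step 6. node 5  ⊔preds={}  new={1}  old={}  +wl: 4
  step 7. node 6  ⊔preds={2}  new={0,1,2}  old={}  +wl: 5
  step 8. node 0  ⊔preds={2}  new={2}  stable
  step 9. node 4  ⊔preds={0,1,2}  new={}  stable
  step 10. node 5  ⊔preds={0,1,2}  new={1}  stable

Least fixpoint reached:
  node 0: {2}
  node 1: {0,1,2}
  node 2: {0,1}
  node 3: {2}
  node 4: {}
  node 5: {1}
  node 6: {0,1,2}

{2}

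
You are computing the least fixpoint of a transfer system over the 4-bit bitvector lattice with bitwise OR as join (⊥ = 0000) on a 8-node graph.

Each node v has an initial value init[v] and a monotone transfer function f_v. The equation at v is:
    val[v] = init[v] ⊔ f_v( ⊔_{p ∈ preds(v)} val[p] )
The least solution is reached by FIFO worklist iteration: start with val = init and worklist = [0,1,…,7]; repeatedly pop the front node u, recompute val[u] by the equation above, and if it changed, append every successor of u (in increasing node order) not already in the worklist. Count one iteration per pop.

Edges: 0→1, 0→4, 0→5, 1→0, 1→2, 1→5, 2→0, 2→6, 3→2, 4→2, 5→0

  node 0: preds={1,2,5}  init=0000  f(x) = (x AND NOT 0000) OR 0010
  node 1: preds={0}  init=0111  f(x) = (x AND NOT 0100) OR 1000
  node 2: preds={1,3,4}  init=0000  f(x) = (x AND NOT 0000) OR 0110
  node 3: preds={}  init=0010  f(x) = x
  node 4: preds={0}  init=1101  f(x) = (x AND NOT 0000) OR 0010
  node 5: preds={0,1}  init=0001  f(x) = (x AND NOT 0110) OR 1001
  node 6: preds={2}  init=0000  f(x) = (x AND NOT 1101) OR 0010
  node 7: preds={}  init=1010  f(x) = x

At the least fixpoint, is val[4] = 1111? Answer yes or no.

Worklist (13 pops):
  #1 pop 0: in=0111 → 0111 (was 0000); enqueue []
  #2 pop 1: in=0111 → 1111 (was 0111); enqueue [0]
  #3 pop 2: in=1111 → 1111 (was 0000); enqueue []
  #4 pop 3: in=0000 → 0010 (no change)
  #5 pop 4: in=0111 → 1111 (was 1101); enqueue [2]
  #6 pop 5: in=1111 → 1001 (was 0001); enqueue []
  #7 pop 6: in=1111 → 0010 (was 0000); enqueue []
  #8 pop 7: in=0000 → 1010 (no change)
  #9 pop 0: in=1111 → 1111 (was 0111); enqueue [1,4,5]
  #10 pop 2: in=1111 → 1111 (no change)
  #11 pop 1: in=1111 → 1111 (no change)
  #12 pop 4: in=1111 → 1111 (no change)
  #13 pop 5: in=1111 → 1001 (no change)

Fixpoint:
  val[0] = 1111
  val[1] = 1111
  val[2] = 1111
  val[3] = 0010
  val[4] = 1111
  val[5] = 1001
  val[6] = 0010
  val[7] = 1010

yes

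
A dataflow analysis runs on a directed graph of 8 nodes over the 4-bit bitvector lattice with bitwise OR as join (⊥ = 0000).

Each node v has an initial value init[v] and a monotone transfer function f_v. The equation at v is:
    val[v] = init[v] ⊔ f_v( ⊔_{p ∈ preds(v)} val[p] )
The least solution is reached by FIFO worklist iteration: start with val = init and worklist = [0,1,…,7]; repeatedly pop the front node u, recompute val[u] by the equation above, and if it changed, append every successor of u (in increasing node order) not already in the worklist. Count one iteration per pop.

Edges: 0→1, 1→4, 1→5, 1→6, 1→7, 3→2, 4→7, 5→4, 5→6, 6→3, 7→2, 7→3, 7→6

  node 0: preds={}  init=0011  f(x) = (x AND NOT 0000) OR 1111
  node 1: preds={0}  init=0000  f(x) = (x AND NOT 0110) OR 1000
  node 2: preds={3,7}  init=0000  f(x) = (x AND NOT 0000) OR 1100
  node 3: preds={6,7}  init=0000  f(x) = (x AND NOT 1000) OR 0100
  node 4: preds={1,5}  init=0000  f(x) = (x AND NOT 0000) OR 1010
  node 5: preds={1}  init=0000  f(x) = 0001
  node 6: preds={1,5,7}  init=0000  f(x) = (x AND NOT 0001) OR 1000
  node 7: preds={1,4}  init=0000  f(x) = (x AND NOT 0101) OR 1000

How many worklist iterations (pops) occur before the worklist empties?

Trace (14 dequeues):
  [1] u=0 | in 0000 | out 1111 | prev 0011 | push {}
  [2] u=1 | in 1111 | out 1001 | prev 0000 | push {}
  [3] u=2 | in 0000 | out 1100 | prev 0000 | push {}
  [4] u=3 | in 0000 | out 0100 | prev 0000 | push {2}
  [5] u=4 | in 1001 | out 1011 | prev 0000 | push {}
  [6] u=5 | in 1001 | out 0001 | prev 0000 | push {4}
  [7] u=6 | in 1001 | out 1000 | prev 0000 | push {3}
  [8] u=7 | in 1011 | out 1010 | prev 0000 | push {6}
  [9] u=2 | in 1110 | out 1110 | prev 1100 | push {}
  [10] u=4 | in 1001 | out 1011 | ==
  [11] u=3 | in 1010 | out 0110 | prev 0100 | push {2}
  [12] u=6 | in 1011 | out 1010 | prev 1000 | push {3}
  [13] u=2 | in 1110 | out 1110 | ==
  [14] u=3 | in 1010 | out 0110 | ==

Converged values:
  [0] 1111
  [1] 1001
  [2] 1110
  [3] 0110
  [4] 1011
  [5] 0001
  [6] 1010
  [7] 1010

14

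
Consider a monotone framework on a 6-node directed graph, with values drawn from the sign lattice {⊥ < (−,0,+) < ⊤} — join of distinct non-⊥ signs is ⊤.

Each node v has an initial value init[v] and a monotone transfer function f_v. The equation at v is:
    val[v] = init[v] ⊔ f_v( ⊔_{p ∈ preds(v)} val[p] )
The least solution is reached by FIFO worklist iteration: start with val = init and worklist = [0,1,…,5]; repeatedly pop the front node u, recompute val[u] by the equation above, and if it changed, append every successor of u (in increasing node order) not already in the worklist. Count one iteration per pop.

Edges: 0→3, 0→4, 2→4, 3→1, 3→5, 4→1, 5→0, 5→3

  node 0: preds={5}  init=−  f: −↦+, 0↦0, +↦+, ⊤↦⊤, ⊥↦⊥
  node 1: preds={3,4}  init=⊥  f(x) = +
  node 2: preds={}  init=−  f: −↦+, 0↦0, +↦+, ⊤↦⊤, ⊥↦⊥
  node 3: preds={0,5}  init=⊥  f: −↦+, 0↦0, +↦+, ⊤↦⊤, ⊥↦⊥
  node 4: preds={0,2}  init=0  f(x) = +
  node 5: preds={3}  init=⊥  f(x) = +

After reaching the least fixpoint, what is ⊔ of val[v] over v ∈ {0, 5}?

⊤

Trace (12 dequeues):
  [1] u=0 | in ⊥ | out − | ==
  [2] u=1 | in 0 | out + | prev ⊥ | push {}
  [3] u=2 | in ⊥ | out − | ==
  [4] u=3 | in − | out + | prev ⊥ | push {1}
  [5] u=4 | in − | out ⊤ | prev 0 | push {}
  [6] u=5 | in + | out + | prev ⊥ | push {0,3}
  [7] u=1 | in ⊤ | out + | ==
  [8] u=0 | in + | out ⊤ | prev − | push {4}
  [9] u=3 | in ⊤ | out ⊤ | prev + | push {1,5}
  [10] u=4 | in ⊤ | out ⊤ | ==
  [11] u=1 | in ⊤ | out + | ==
  [12] u=5 | in ⊤ | out + | ==

Converged values:
  [0] ⊤
  [1] +
  [2] −
  [3] ⊤
  [4] ⊤
  [5] +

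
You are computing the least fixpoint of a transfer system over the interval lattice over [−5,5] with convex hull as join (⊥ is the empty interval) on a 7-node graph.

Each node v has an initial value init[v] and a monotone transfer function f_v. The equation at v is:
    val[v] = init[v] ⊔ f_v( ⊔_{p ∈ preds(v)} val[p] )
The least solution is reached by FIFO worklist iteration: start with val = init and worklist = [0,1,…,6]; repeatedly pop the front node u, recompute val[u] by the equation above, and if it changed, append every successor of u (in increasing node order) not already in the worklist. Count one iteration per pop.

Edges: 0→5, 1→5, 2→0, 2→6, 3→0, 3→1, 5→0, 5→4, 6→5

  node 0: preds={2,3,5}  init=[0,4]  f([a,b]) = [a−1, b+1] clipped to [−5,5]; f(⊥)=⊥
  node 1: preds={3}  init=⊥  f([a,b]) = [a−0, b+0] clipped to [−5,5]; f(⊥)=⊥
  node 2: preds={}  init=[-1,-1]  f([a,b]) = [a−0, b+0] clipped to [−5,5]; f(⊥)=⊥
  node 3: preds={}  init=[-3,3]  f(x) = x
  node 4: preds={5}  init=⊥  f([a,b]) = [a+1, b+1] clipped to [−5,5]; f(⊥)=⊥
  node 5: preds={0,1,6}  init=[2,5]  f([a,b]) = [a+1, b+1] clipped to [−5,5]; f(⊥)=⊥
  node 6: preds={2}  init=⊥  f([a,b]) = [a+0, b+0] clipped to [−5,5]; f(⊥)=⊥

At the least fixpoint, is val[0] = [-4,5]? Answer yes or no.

yes

Iteration log — 10 steps:
  step 1. node 0  ⊔preds=[-3,5]  new=[-4,5]  old=[0,4]  +wl: 
  step 2. node 1  ⊔preds=[-3,3]  new=[-3,3]  old=⊥  +wl: 
  step 3. node 2  ⊔preds=⊥  new=[-1,-1]  stable
  step 4. node 3  ⊔preds=⊥  new=[-3,3]  stable
  step 5. node 4  ⊔preds=[2,5]  new=[3,5]  old=⊥  +wl: 
  step 6. node 5  ⊔preds=[-4,5]  new=[-3,5]  old=[2,5]  +wl: 0,4
  step 7. node 6  ⊔preds=[-1,-1]  new=[-1,-1]  old=⊥  +wl: 5
  step 8. node 0  ⊔preds=[-3,5]  new=[-4,5]  stable
  step 9. node 4  ⊔preds=[-3,5]  new=[-2,5]  old=[3,5]  +wl: 
  step 10. node 5  ⊔preds=[-4,5]  new=[-3,5]  stable

Least fixpoint reached:
  node 0: [-4,5]
  node 1: [-3,3]
  node 2: [-1,-1]
  node 3: [-3,3]
  node 4: [-2,5]
  node 5: [-3,5]
  node 6: [-1,-1]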